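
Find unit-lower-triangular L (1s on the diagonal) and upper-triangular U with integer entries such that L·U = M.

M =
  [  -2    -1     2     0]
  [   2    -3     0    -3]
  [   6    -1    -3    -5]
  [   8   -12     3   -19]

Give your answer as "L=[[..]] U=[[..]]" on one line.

L=[[1,0,0,0],[-1,1,0,0],[-3,1,1,0],[-4,4,3,1]] U=[[-2,-1,2,0],[0,-4,2,-3],[0,0,1,-2],[0,0,0,-1]]

  r1 -= -1·r0 → [0,-4,2,-3]
  r2 -= -3·r0 → [0,-4,3,-5]
  r3 -= -4·r0 → [0,-16,11,-19]
  r2 -= 1·r1 → [0,0,1,-2]
  r3 -= 4·r1 → [0,0,3,-7]
  r3 -= 3·r2 → [0,0,0,-1]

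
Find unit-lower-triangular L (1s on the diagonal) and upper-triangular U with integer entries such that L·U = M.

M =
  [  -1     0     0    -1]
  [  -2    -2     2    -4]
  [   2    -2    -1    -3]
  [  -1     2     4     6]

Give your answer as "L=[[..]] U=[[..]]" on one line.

  R1 -= 2·R0 → [0,-2,2,-2]
  R2 -= -2·R0 → [0,-2,-1,-5]
  R3 -= 1·R0 → [0,2,4,7]
  R2 -= 1·R1 → [0,0,-3,-3]
  R3 -= -1·R1 → [0,0,6,5]
  R3 -= -2·R2 → [0,0,0,-1]

L=[[1,0,0,0],[2,1,0,0],[-2,1,1,0],[1,-1,-2,1]] U=[[-1,0,0,-1],[0,-2,2,-2],[0,0,-3,-3],[0,0,0,-1]]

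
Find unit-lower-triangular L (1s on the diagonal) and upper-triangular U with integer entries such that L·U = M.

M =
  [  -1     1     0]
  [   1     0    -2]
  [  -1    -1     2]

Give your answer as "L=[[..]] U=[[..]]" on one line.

  R1 -= -1·R0 → [0,1,-2]
  R2 -= 1·R0 → [0,-2,2]
  R2 -= -2·R1 → [0,0,-2]

L=[[1,0,0],[-1,1,0],[1,-2,1]] U=[[-1,1,0],[0,1,-2],[0,0,-2]]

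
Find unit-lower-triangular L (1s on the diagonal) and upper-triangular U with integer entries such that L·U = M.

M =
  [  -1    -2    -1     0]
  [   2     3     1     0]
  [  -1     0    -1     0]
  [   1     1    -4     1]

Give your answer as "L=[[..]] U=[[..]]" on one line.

  r1 -= -2·r0 → [0,-1,-1,0]
  r2 -= 1·r0 → [0,2,0,0]
  r3 -= -1·r0 → [0,-1,-5,1]
  r2 -= -2·r1 → [0,0,-2,0]
  r3 -= 1·r1 → [0,0,-4,1]
  r3 -= 2·r2 → [0,0,0,1]

L=[[1,0,0,0],[-2,1,0,0],[1,-2,1,0],[-1,1,2,1]] U=[[-1,-2,-1,0],[0,-1,-1,0],[0,0,-2,0],[0,0,0,1]]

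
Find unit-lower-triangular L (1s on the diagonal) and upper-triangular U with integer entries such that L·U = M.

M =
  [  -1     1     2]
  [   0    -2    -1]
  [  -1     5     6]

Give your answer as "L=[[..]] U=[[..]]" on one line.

  row1 -= 0·row0 → [0,-2,-1]
  row2 -= 1·row0 → [0,4,4]
  row2 -= -2·row1 → [0,0,2]

L=[[1,0,0],[0,1,0],[1,-2,1]] U=[[-1,1,2],[0,-2,-1],[0,0,2]]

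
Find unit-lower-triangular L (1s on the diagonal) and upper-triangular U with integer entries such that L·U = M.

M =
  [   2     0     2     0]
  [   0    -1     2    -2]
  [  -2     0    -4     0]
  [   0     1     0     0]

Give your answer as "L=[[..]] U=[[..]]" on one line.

L=[[1,0,0,0],[0,1,0,0],[-1,0,1,0],[0,-1,-1,1]] U=[[2,0,2,0],[0,-1,2,-2],[0,0,-2,0],[0,0,0,-2]]

  row1 -= 0·row0 → [0,-1,2,-2]
  row2 -= -1·row0 → [0,0,-2,0]
  row3 -= 0·row0 → [0,1,0,0]
  row2 -= 0·row1 → [0,0,-2,0]
  row3 -= -1·row1 → [0,0,2,-2]
  row3 -= -1·row2 → [0,0,0,-2]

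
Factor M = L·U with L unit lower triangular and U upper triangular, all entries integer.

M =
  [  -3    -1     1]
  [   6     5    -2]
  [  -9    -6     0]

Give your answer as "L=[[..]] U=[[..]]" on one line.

  R1 -= -2·R0 → [0,3,0]
  R2 -= 3·R0 → [0,-3,-3]
  R2 -= -1·R1 → [0,0,-3]

L=[[1,0,0],[-2,1,0],[3,-1,1]] U=[[-3,-1,1],[0,3,0],[0,0,-3]]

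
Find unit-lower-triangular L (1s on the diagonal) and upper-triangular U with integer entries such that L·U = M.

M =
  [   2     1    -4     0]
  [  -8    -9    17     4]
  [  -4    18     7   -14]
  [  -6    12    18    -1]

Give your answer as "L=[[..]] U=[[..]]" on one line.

L=[[1,0,0,0],[-4,1,0,0],[-2,-4,1,0],[-3,-3,3,1]] U=[[2,1,-4,0],[0,-5,1,4],[0,0,3,2],[0,0,0,5]]

  r1 -= -4·r0 → [0,-5,1,4]
  r2 -= -2·r0 → [0,20,-1,-14]
  r3 -= -3·r0 → [0,15,6,-1]
  r2 -= -4·r1 → [0,0,3,2]
  r3 -= -3·r1 → [0,0,9,11]
  r3 -= 3·r2 → [0,0,0,5]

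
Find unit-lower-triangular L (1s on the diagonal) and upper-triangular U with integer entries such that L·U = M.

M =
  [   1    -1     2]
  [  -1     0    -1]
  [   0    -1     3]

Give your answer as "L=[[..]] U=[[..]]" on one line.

L=[[1,0,0],[-1,1,0],[0,1,1]] U=[[1,-1,2],[0,-1,1],[0,0,2]]

  R1 -= -1·R0 → [0,-1,1]
  R2 -= 0·R0 → [0,-1,3]
  R2 -= 1·R1 → [0,0,2]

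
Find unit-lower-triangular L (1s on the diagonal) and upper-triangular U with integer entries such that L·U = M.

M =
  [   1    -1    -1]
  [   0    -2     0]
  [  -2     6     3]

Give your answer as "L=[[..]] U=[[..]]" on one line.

L=[[1,0,0],[0,1,0],[-2,-2,1]] U=[[1,-1,-1],[0,-2,0],[0,0,1]]

  r1 -= 0·r0 → [0,-2,0]
  r2 -= -2·r0 → [0,4,1]
  r2 -= -2·r1 → [0,0,1]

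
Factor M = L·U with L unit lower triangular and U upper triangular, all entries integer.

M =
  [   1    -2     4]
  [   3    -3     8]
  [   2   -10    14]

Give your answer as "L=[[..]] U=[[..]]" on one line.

  r1 -= 3·r0 → [0,3,-4]
  r2 -= 2·r0 → [0,-6,6]
  r2 -= -2·r1 → [0,0,-2]

L=[[1,0,0],[3,1,0],[2,-2,1]] U=[[1,-2,4],[0,3,-4],[0,0,-2]]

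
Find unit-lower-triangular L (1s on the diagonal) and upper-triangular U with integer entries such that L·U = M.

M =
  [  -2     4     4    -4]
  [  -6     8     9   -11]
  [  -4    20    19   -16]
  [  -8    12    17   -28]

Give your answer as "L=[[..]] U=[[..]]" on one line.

L=[[1,0,0,0],[3,1,0,0],[2,-3,1,0],[4,1,2,1]] U=[[-2,4,4,-4],[0,-4,-3,1],[0,0,2,-5],[0,0,0,-3]]

  r1 -= 3·r0 → [0,-4,-3,1]
  r2 -= 2·r0 → [0,12,11,-8]
  r3 -= 4·r0 → [0,-4,1,-12]
  r2 -= -3·r1 → [0,0,2,-5]
  r3 -= 1·r1 → [0,0,4,-13]
  r3 -= 2·r2 → [0,0,0,-3]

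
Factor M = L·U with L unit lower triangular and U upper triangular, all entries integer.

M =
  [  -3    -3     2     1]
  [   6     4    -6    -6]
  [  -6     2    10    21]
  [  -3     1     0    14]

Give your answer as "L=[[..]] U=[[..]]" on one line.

L=[[1,0,0,0],[-2,1,0,0],[2,-4,1,0],[1,-2,3,1]] U=[[-3,-3,2,1],[0,-2,-2,-4],[0,0,-2,3],[0,0,0,-4]]

  r1 -= -2·r0 → [0,-2,-2,-4]
  r2 -= 2·r0 → [0,8,6,19]
  r3 -= 1·r0 → [0,4,-2,13]
  r2 -= -4·r1 → [0,0,-2,3]
  r3 -= -2·r1 → [0,0,-6,5]
  r3 -= 3·r2 → [0,0,0,-4]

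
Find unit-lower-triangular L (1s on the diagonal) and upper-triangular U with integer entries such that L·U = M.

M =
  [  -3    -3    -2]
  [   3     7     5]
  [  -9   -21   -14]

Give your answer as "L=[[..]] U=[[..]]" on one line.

  R1 -= -1·R0 → [0,4,3]
  R2 -= 3·R0 → [0,-12,-8]
  R2 -= -3·R1 → [0,0,1]

L=[[1,0,0],[-1,1,0],[3,-3,1]] U=[[-3,-3,-2],[0,4,3],[0,0,1]]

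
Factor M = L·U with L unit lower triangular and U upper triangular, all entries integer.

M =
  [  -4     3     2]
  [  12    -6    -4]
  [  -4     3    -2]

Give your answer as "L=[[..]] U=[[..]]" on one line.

L=[[1,0,0],[-3,1,0],[1,0,1]] U=[[-4,3,2],[0,3,2],[0,0,-4]]

  row1 -= -3·row0 → [0,3,2]
  row2 -= 1·row0 → [0,0,-4]
  row2 -= 0·row1 → [0,0,-4]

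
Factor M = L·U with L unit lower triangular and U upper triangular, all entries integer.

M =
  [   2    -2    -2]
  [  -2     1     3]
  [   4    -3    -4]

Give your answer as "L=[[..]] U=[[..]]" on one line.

  R1 -= -1·R0 → [0,-1,1]
  R2 -= 2·R0 → [0,1,0]
  R2 -= -1·R1 → [0,0,1]

L=[[1,0,0],[-1,1,0],[2,-1,1]] U=[[2,-2,-2],[0,-1,1],[0,0,1]]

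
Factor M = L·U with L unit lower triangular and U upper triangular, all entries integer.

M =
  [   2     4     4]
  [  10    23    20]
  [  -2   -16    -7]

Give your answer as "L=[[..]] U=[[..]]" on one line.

L=[[1,0,0],[5,1,0],[-1,-4,1]] U=[[2,4,4],[0,3,0],[0,0,-3]]

  r1 -= 5·r0 → [0,3,0]
  r2 -= -1·r0 → [0,-12,-3]
  r2 -= -4·r1 → [0,0,-3]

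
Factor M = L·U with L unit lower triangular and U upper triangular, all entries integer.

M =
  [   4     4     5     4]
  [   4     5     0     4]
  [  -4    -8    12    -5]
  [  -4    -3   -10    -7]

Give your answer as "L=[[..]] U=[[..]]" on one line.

L=[[1,0,0,0],[1,1,0,0],[-1,-4,1,0],[-1,1,0,1]] U=[[4,4,5,4],[0,1,-5,0],[0,0,-3,-1],[0,0,0,-3]]

  r1 -= 1·r0 → [0,1,-5,0]
  r2 -= -1·r0 → [0,-4,17,-1]
  r3 -= -1·r0 → [0,1,-5,-3]
  r2 -= -4·r1 → [0,0,-3,-1]
  r3 -= 1·r1 → [0,0,0,-3]
  r3 -= 0·r2 → [0,0,0,-3]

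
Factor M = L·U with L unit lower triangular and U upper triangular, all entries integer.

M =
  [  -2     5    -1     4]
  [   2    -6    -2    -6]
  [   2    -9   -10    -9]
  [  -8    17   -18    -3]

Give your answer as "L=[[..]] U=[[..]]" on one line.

L=[[1,0,0,0],[-1,1,0,0],[-1,4,1,0],[4,3,-5,1]] U=[[-2,5,-1,4],[0,-1,-3,-2],[0,0,1,3],[0,0,0,2]]

  row1 -= -1·row0 → [0,-1,-3,-2]
  row2 -= -1·row0 → [0,-4,-11,-5]
  row3 -= 4·row0 → [0,-3,-14,-19]
  row2 -= 4·row1 → [0,0,1,3]
  row3 -= 3·row1 → [0,0,-5,-13]
  row3 -= -5·row2 → [0,0,0,2]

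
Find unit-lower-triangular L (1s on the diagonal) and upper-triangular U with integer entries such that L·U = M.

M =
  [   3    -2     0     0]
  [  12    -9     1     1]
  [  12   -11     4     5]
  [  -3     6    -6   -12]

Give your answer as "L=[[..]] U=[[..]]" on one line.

  row1 -= 4·row0 → [0,-1,1,1]
  row2 -= 4·row0 → [0,-3,4,5]
  row3 -= -1·row0 → [0,4,-6,-12]
  row2 -= 3·row1 → [0,0,1,2]
  row3 -= -4·row1 → [0,0,-2,-8]
  row3 -= -2·row2 → [0,0,0,-4]

L=[[1,0,0,0],[4,1,0,0],[4,3,1,0],[-1,-4,-2,1]] U=[[3,-2,0,0],[0,-1,1,1],[0,0,1,2],[0,0,0,-4]]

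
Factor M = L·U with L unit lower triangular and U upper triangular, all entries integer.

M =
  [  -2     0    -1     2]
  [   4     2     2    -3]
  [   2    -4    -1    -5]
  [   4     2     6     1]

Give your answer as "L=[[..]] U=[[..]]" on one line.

L=[[1,0,0,0],[-2,1,0,0],[-1,-2,1,0],[-2,1,-2,1]] U=[[-2,0,-1,2],[0,2,0,1],[0,0,-2,-1],[0,0,0,2]]

  row1 -= -2·row0 → [0,2,0,1]
  row2 -= -1·row0 → [0,-4,-2,-3]
  row3 -= -2·row0 → [0,2,4,5]
  row2 -= -2·row1 → [0,0,-2,-1]
  row3 -= 1·row1 → [0,0,4,4]
  row3 -= -2·row2 → [0,0,0,2]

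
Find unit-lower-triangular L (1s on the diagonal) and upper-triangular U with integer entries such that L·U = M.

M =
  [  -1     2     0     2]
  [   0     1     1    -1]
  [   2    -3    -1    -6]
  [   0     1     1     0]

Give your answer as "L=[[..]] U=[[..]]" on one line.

L=[[1,0,0,0],[0,1,0,0],[-2,1,1,0],[0,1,0,1]] U=[[-1,2,0,2],[0,1,1,-1],[0,0,-2,-1],[0,0,0,1]]

  row1 -= 0·row0 → [0,1,1,-1]
  row2 -= -2·row0 → [0,1,-1,-2]
  row3 -= 0·row0 → [0,1,1,0]
  row2 -= 1·row1 → [0,0,-2,-1]
  row3 -= 1·row1 → [0,0,0,1]
  row3 -= 0·row2 → [0,0,0,1]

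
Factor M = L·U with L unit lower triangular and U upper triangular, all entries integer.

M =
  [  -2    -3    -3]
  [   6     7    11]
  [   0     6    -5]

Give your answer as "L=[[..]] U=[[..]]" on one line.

L=[[1,0,0],[-3,1,0],[0,-3,1]] U=[[-2,-3,-3],[0,-2,2],[0,0,1]]

  r1 -= -3·r0 → [0,-2,2]
  r2 -= 0·r0 → [0,6,-5]
  r2 -= -3·r1 → [0,0,1]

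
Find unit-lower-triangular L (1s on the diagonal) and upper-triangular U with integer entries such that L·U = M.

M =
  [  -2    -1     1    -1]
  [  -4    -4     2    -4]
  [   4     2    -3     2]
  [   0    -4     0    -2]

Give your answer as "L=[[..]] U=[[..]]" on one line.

  r1 -= 2·r0 → [0,-2,0,-2]
  r2 -= -2·r0 → [0,0,-1,0]
  r3 -= 0·r0 → [0,-4,0,-2]
  r2 -= 0·r1 → [0,0,-1,0]
  r3 -= 2·r1 → [0,0,0,2]
  r3 -= 0·r2 → [0,0,0,2]

L=[[1,0,0,0],[2,1,0,0],[-2,0,1,0],[0,2,0,1]] U=[[-2,-1,1,-1],[0,-2,0,-2],[0,0,-1,0],[0,0,0,2]]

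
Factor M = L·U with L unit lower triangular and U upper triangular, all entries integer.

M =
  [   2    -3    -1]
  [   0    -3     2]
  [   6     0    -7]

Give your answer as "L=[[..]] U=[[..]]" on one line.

  row1 -= 0·row0 → [0,-3,2]
  row2 -= 3·row0 → [0,9,-4]
  row2 -= -3·row1 → [0,0,2]

L=[[1,0,0],[0,1,0],[3,-3,1]] U=[[2,-3,-1],[0,-3,2],[0,0,2]]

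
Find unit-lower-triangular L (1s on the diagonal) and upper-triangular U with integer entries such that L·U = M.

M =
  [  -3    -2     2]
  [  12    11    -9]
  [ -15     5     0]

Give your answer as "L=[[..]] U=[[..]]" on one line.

  R1 -= -4·R0 → [0,3,-1]
  R2 -= 5·R0 → [0,15,-10]
  R2 -= 5·R1 → [0,0,-5]

L=[[1,0,0],[-4,1,0],[5,5,1]] U=[[-3,-2,2],[0,3,-1],[0,0,-5]]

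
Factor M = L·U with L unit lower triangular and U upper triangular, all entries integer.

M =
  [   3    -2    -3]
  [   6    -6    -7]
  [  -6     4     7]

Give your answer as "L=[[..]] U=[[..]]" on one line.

  r1 -= 2·r0 → [0,-2,-1]
  r2 -= -2·r0 → [0,0,1]
  r2 -= 0·r1 → [0,0,1]

L=[[1,0,0],[2,1,0],[-2,0,1]] U=[[3,-2,-3],[0,-2,-1],[0,0,1]]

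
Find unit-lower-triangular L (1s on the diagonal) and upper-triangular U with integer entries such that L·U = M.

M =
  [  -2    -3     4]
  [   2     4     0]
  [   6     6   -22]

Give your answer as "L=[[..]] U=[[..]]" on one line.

  row1 -= -1·row0 → [0,1,4]
  row2 -= -3·row0 → [0,-3,-10]
  row2 -= -3·row1 → [0,0,2]

L=[[1,0,0],[-1,1,0],[-3,-3,1]] U=[[-2,-3,4],[0,1,4],[0,0,2]]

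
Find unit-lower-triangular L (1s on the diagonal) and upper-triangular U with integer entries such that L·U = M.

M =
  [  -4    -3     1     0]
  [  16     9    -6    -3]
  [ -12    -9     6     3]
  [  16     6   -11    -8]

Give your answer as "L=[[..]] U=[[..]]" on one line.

  r1 -= -4·r0 → [0,-3,-2,-3]
  r2 -= 3·r0 → [0,0,3,3]
  r3 -= -4·r0 → [0,-6,-7,-8]
  r2 -= 0·r1 → [0,0,3,3]
  r3 -= 2·r1 → [0,0,-3,-2]
  r3 -= -1·r2 → [0,0,0,1]

L=[[1,0,0,0],[-4,1,0,0],[3,0,1,0],[-4,2,-1,1]] U=[[-4,-3,1,0],[0,-3,-2,-3],[0,0,3,3],[0,0,0,1]]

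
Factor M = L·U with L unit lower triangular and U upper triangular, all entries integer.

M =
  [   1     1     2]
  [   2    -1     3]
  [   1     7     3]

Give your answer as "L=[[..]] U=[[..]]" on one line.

  r1 -= 2·r0 → [0,-3,-1]
  r2 -= 1·r0 → [0,6,1]
  r2 -= -2·r1 → [0,0,-1]

L=[[1,0,0],[2,1,0],[1,-2,1]] U=[[1,1,2],[0,-3,-1],[0,0,-1]]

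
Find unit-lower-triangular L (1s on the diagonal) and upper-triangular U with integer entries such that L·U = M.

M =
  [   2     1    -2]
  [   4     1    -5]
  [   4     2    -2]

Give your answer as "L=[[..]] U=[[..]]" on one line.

L=[[1,0,0],[2,1,0],[2,0,1]] U=[[2,1,-2],[0,-1,-1],[0,0,2]]

  r1 -= 2·r0 → [0,-1,-1]
  r2 -= 2·r0 → [0,0,2]
  r2 -= 0·r1 → [0,0,2]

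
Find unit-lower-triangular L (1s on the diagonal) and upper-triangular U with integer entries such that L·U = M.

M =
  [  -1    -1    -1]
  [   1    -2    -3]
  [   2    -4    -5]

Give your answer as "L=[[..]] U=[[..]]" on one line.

  r1 -= -1·r0 → [0,-3,-4]
  r2 -= -2·r0 → [0,-6,-7]
  r2 -= 2·r1 → [0,0,1]

L=[[1,0,0],[-1,1,0],[-2,2,1]] U=[[-1,-1,-1],[0,-3,-4],[0,0,1]]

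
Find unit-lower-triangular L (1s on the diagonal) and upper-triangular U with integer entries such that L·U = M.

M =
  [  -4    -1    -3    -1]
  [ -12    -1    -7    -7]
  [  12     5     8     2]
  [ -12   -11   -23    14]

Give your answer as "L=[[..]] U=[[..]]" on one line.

  row1 -= 3·row0 → [0,2,2,-4]
  row2 -= -3·row0 → [0,2,-1,-1]
  row3 -= 3·row0 → [0,-8,-14,17]
  row2 -= 1·row1 → [0,0,-3,3]
  row3 -= -4·row1 → [0,0,-6,1]
  row3 -= 2·row2 → [0,0,0,-5]

L=[[1,0,0,0],[3,1,0,0],[-3,1,1,0],[3,-4,2,1]] U=[[-4,-1,-3,-1],[0,2,2,-4],[0,0,-3,3],[0,0,0,-5]]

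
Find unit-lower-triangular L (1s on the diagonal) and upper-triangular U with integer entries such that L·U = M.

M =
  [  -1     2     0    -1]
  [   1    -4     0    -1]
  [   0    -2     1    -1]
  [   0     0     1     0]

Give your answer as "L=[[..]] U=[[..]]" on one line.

L=[[1,0,0,0],[-1,1,0,0],[0,1,1,0],[0,0,1,1]] U=[[-1,2,0,-1],[0,-2,0,-2],[0,0,1,1],[0,0,0,-1]]

  row1 -= -1·row0 → [0,-2,0,-2]
  row2 -= 0·row0 → [0,-2,1,-1]
  row3 -= 0·row0 → [0,0,1,0]
  row2 -= 1·row1 → [0,0,1,1]
  row3 -= 0·row1 → [0,0,1,0]
  row3 -= 1·row2 → [0,0,0,-1]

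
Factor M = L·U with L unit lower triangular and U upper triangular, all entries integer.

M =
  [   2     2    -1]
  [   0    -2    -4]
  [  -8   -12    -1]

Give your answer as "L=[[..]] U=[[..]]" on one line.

  R1 -= 0·R0 → [0,-2,-4]
  R2 -= -4·R0 → [0,-4,-5]
  R2 -= 2·R1 → [0,0,3]

L=[[1,0,0],[0,1,0],[-4,2,1]] U=[[2,2,-1],[0,-2,-4],[0,0,3]]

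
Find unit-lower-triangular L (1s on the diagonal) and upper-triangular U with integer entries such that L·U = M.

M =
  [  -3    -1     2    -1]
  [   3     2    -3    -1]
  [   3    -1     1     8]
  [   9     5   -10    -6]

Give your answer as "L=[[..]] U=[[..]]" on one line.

L=[[1,0,0,0],[-1,1,0,0],[-1,-2,1,0],[-3,2,-2,1]] U=[[-3,-1,2,-1],[0,1,-1,-2],[0,0,1,3],[0,0,0,1]]

  row1 -= -1·row0 → [0,1,-1,-2]
  row2 -= -1·row0 → [0,-2,3,7]
  row3 -= -3·row0 → [0,2,-4,-9]
  row2 -= -2·row1 → [0,0,1,3]
  row3 -= 2·row1 → [0,0,-2,-5]
  row3 -= -2·row2 → [0,0,0,1]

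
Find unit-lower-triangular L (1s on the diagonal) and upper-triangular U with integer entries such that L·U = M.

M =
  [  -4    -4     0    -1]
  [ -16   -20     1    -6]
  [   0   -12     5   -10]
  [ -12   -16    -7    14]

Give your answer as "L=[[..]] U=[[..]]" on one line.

L=[[1,0,0,0],[4,1,0,0],[0,3,1,0],[3,1,-4,1]] U=[[-4,-4,0,-1],[0,-4,1,-2],[0,0,2,-4],[0,0,0,3]]

  R1 -= 4·R0 → [0,-4,1,-2]
  R2 -= 0·R0 → [0,-12,5,-10]
  R3 -= 3·R0 → [0,-4,-7,17]
  R2 -= 3·R1 → [0,0,2,-4]
  R3 -= 1·R1 → [0,0,-8,19]
  R3 -= -4·R2 → [0,0,0,3]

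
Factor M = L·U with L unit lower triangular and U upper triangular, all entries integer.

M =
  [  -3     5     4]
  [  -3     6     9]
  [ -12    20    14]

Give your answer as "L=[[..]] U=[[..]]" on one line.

  r1 -= 1·r0 → [0,1,5]
  r2 -= 4·r0 → [0,0,-2]
  r2 -= 0·r1 → [0,0,-2]

L=[[1,0,0],[1,1,0],[4,0,1]] U=[[-3,5,4],[0,1,5],[0,0,-2]]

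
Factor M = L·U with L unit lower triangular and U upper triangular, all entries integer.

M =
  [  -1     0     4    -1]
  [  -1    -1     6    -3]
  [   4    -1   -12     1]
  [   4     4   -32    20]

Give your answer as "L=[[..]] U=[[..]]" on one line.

  r1 -= 1·r0 → [0,-1,2,-2]
  r2 -= -4·r0 → [0,-1,4,-3]
  r3 -= -4·r0 → [0,4,-16,16]
  r2 -= 1·r1 → [0,0,2,-1]
  r3 -= -4·r1 → [0,0,-8,8]
  r3 -= -4·r2 → [0,0,0,4]

L=[[1,0,0,0],[1,1,0,0],[-4,1,1,0],[-4,-4,-4,1]] U=[[-1,0,4,-1],[0,-1,2,-2],[0,0,2,-1],[0,0,0,4]]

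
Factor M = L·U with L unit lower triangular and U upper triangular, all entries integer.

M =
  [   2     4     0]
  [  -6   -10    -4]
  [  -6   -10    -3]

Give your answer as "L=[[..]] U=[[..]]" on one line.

L=[[1,0,0],[-3,1,0],[-3,1,1]] U=[[2,4,0],[0,2,-4],[0,0,1]]

  row1 -= -3·row0 → [0,2,-4]
  row2 -= -3·row0 → [0,2,-3]
  row2 -= 1·row1 → [0,0,1]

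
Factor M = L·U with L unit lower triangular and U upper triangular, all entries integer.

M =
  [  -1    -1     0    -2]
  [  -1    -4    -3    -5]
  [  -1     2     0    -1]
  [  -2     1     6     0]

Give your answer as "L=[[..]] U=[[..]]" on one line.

  R1 -= 1·R0 → [0,-3,-3,-3]
  R2 -= 1·R0 → [0,3,0,1]
  R3 -= 2·R0 → [0,3,6,4]
  R2 -= -1·R1 → [0,0,-3,-2]
  R3 -= -1·R1 → [0,0,3,1]
  R3 -= -1·R2 → [0,0,0,-1]

L=[[1,0,0,0],[1,1,0,0],[1,-1,1,0],[2,-1,-1,1]] U=[[-1,-1,0,-2],[0,-3,-3,-3],[0,0,-3,-2],[0,0,0,-1]]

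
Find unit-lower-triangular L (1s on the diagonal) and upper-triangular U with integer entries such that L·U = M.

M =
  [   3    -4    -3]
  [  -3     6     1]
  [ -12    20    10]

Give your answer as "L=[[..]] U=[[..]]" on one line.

L=[[1,0,0],[-1,1,0],[-4,2,1]] U=[[3,-4,-3],[0,2,-2],[0,0,2]]

  R1 -= -1·R0 → [0,2,-2]
  R2 -= -4·R0 → [0,4,-2]
  R2 -= 2·R1 → [0,0,2]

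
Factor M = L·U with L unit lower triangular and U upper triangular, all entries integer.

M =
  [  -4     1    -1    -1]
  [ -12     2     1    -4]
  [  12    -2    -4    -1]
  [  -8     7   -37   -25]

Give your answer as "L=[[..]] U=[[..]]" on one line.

  r1 -= 3·r0 → [0,-1,4,-1]
  r2 -= -3·r0 → [0,1,-7,-4]
  r3 -= 2·r0 → [0,5,-35,-23]
  r2 -= -1·r1 → [0,0,-3,-5]
  r3 -= -5·r1 → [0,0,-15,-28]
  r3 -= 5·r2 → [0,0,0,-3]

L=[[1,0,0,0],[3,1,0,0],[-3,-1,1,0],[2,-5,5,1]] U=[[-4,1,-1,-1],[0,-1,4,-1],[0,0,-3,-5],[0,0,0,-3]]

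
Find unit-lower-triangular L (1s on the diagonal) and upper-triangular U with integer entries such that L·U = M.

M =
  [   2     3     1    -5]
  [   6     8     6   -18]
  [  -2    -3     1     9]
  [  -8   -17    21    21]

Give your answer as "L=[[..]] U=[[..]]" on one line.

L=[[1,0,0,0],[3,1,0,0],[-1,0,1,0],[-4,5,5,1]] U=[[2,3,1,-5],[0,-1,3,-3],[0,0,2,4],[0,0,0,-4]]

  R1 -= 3·R0 → [0,-1,3,-3]
  R2 -= -1·R0 → [0,0,2,4]
  R3 -= -4·R0 → [0,-5,25,1]
  R2 -= 0·R1 → [0,0,2,4]
  R3 -= 5·R1 → [0,0,10,16]
  R3 -= 5·R2 → [0,0,0,-4]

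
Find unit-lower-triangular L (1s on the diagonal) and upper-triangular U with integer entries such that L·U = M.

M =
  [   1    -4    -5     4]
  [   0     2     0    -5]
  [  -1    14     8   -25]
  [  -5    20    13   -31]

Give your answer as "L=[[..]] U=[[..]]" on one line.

  row1 -= 0·row0 → [0,2,0,-5]
  row2 -= -1·row0 → [0,10,3,-21]
  row3 -= -5·row0 → [0,0,-12,-11]
  row2 -= 5·row1 → [0,0,3,4]
  row3 -= 0·row1 → [0,0,-12,-11]
  row3 -= -4·row2 → [0,0,0,5]

L=[[1,0,0,0],[0,1,0,0],[-1,5,1,0],[-5,0,-4,1]] U=[[1,-4,-5,4],[0,2,0,-5],[0,0,3,4],[0,0,0,5]]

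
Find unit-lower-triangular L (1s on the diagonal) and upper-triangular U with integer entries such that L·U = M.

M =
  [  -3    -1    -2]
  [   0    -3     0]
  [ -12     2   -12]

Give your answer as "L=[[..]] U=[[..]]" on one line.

  r1 -= 0·r0 → [0,-3,0]
  r2 -= 4·r0 → [0,6,-4]
  r2 -= -2·r1 → [0,0,-4]

L=[[1,0,0],[0,1,0],[4,-2,1]] U=[[-3,-1,-2],[0,-3,0],[0,0,-4]]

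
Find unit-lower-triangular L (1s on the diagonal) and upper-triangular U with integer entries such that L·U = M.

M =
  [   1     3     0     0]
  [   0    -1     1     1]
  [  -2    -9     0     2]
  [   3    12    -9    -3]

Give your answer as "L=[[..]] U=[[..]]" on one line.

  r1 -= 0·r0 → [0,-1,1,1]
  r2 -= -2·r0 → [0,-3,0,2]
  r3 -= 3·r0 → [0,3,-9,-3]
  r2 -= 3·r1 → [0,0,-3,-1]
  r3 -= -3·r1 → [0,0,-6,0]
  r3 -= 2·r2 → [0,0,0,2]

L=[[1,0,0,0],[0,1,0,0],[-2,3,1,0],[3,-3,2,1]] U=[[1,3,0,0],[0,-1,1,1],[0,0,-3,-1],[0,0,0,2]]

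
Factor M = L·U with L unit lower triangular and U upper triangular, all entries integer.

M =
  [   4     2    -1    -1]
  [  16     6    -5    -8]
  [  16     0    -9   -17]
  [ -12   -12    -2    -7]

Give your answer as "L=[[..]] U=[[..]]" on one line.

  r1 -= 4·r0 → [0,-2,-1,-4]
  r2 -= 4·r0 → [0,-8,-5,-13]
  r3 -= -3·r0 → [0,-6,-5,-10]
  r2 -= 4·r1 → [0,0,-1,3]
  r3 -= 3·r1 → [0,0,-2,2]
  r3 -= 2·r2 → [0,0,0,-4]

L=[[1,0,0,0],[4,1,0,0],[4,4,1,0],[-3,3,2,1]] U=[[4,2,-1,-1],[0,-2,-1,-4],[0,0,-1,3],[0,0,0,-4]]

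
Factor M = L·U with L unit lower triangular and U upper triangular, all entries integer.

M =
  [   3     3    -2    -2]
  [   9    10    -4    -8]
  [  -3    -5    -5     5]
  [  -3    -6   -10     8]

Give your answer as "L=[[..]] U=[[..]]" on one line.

L=[[1,0,0,0],[3,1,0,0],[-1,-2,1,0],[-1,-3,2,1]] U=[[3,3,-2,-2],[0,1,2,-2],[0,0,-3,-1],[0,0,0,2]]

  R1 -= 3·R0 → [0,1,2,-2]
  R2 -= -1·R0 → [0,-2,-7,3]
  R3 -= -1·R0 → [0,-3,-12,6]
  R2 -= -2·R1 → [0,0,-3,-1]
  R3 -= -3·R1 → [0,0,-6,0]
  R3 -= 2·R2 → [0,0,0,2]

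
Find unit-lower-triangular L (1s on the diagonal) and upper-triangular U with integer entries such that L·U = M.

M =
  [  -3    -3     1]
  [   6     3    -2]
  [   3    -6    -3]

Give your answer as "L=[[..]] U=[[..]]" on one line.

  row1 -= -2·row0 → [0,-3,0]
  row2 -= -1·row0 → [0,-9,-2]
  row2 -= 3·row1 → [0,0,-2]

L=[[1,0,0],[-2,1,0],[-1,3,1]] U=[[-3,-3,1],[0,-3,0],[0,0,-2]]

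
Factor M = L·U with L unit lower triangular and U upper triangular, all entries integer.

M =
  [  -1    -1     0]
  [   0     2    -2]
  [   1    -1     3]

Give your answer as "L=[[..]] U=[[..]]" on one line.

  R1 -= 0·R0 → [0,2,-2]
  R2 -= -1·R0 → [0,-2,3]
  R2 -= -1·R1 → [0,0,1]

L=[[1,0,0],[0,1,0],[-1,-1,1]] U=[[-1,-1,0],[0,2,-2],[0,0,1]]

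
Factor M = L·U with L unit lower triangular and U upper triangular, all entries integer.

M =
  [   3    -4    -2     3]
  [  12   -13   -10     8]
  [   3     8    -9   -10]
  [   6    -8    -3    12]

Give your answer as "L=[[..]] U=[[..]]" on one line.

  r1 -= 4·r0 → [0,3,-2,-4]
  r2 -= 1·r0 → [0,12,-7,-13]
  r3 -= 2·r0 → [0,0,1,6]
  r2 -= 4·r1 → [0,0,1,3]
  r3 -= 0·r1 → [0,0,1,6]
  r3 -= 1·r2 → [0,0,0,3]

L=[[1,0,0,0],[4,1,0,0],[1,4,1,0],[2,0,1,1]] U=[[3,-4,-2,3],[0,3,-2,-4],[0,0,1,3],[0,0,0,3]]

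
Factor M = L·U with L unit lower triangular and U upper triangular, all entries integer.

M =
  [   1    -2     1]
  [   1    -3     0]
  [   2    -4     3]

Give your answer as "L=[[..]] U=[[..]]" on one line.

  r1 -= 1·r0 → [0,-1,-1]
  r2 -= 2·r0 → [0,0,1]
  r2 -= 0·r1 → [0,0,1]

L=[[1,0,0],[1,1,0],[2,0,1]] U=[[1,-2,1],[0,-1,-1],[0,0,1]]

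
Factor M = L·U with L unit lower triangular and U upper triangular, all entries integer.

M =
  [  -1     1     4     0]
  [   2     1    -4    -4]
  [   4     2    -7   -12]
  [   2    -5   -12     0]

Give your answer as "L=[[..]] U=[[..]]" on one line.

  R1 -= -2·R0 → [0,3,4,-4]
  R2 -= -4·R0 → [0,6,9,-12]
  R3 -= -2·R0 → [0,-3,-4,0]
  R2 -= 2·R1 → [0,0,1,-4]
  R3 -= -1·R1 → [0,0,0,-4]
  R3 -= 0·R2 → [0,0,0,-4]

L=[[1,0,0,0],[-2,1,0,0],[-4,2,1,0],[-2,-1,0,1]] U=[[-1,1,4,0],[0,3,4,-4],[0,0,1,-4],[0,0,0,-4]]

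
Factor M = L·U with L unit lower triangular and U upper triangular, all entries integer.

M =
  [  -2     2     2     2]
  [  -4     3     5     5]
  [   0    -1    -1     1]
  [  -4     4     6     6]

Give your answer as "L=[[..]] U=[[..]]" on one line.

  r1 -= 2·r0 → [0,-1,1,1]
  r2 -= 0·r0 → [0,-1,-1,1]
  r3 -= 2·r0 → [0,0,2,2]
  r2 -= 1·r1 → [0,0,-2,0]
  r3 -= 0·r1 → [0,0,2,2]
  r3 -= -1·r2 → [0,0,0,2]

L=[[1,0,0,0],[2,1,0,0],[0,1,1,0],[2,0,-1,1]] U=[[-2,2,2,2],[0,-1,1,1],[0,0,-2,0],[0,0,0,2]]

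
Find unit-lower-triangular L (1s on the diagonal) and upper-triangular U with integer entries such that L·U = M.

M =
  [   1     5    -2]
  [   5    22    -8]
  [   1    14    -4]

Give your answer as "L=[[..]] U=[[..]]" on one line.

  row1 -= 5·row0 → [0,-3,2]
  row2 -= 1·row0 → [0,9,-2]
  row2 -= -3·row1 → [0,0,4]

L=[[1,0,0],[5,1,0],[1,-3,1]] U=[[1,5,-2],[0,-3,2],[0,0,4]]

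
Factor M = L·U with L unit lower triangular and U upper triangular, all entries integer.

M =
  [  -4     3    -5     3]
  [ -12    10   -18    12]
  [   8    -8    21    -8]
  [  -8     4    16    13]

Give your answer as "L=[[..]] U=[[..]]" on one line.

L=[[1,0,0,0],[3,1,0,0],[-2,-2,1,0],[2,-2,4,1]] U=[[-4,3,-5,3],[0,1,-3,3],[0,0,5,4],[0,0,0,-3]]

  row1 -= 3·row0 → [0,1,-3,3]
  row2 -= -2·row0 → [0,-2,11,-2]
  row3 -= 2·row0 → [0,-2,26,7]
  row2 -= -2·row1 → [0,0,5,4]
  row3 -= -2·row1 → [0,0,20,13]
  row3 -= 4·row2 → [0,0,0,-3]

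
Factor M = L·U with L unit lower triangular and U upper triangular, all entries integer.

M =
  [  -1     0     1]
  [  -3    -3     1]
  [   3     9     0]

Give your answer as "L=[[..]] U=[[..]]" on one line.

L=[[1,0,0],[3,1,0],[-3,-3,1]] U=[[-1,0,1],[0,-3,-2],[0,0,-3]]

  R1 -= 3·R0 → [0,-3,-2]
  R2 -= -3·R0 → [0,9,3]
  R2 -= -3·R1 → [0,0,-3]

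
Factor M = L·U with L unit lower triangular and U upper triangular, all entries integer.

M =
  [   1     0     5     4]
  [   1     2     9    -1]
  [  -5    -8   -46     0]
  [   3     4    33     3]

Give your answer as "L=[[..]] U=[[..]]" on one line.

  r1 -= 1·r0 → [0,2,4,-5]
  r2 -= -5·r0 → [0,-8,-21,20]
  r3 -= 3·r0 → [0,4,18,-9]
  r2 -= -4·r1 → [0,0,-5,0]
  r3 -= 2·r1 → [0,0,10,1]
  r3 -= -2·r2 → [0,0,0,1]

L=[[1,0,0,0],[1,1,0,0],[-5,-4,1,0],[3,2,-2,1]] U=[[1,0,5,4],[0,2,4,-5],[0,0,-5,0],[0,0,0,1]]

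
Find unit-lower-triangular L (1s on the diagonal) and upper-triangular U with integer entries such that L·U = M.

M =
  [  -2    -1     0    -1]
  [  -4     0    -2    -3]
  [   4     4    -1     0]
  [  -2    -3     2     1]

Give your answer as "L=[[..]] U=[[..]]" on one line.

  row1 -= 2·row0 → [0,2,-2,-1]
  row2 -= -2·row0 → [0,2,-1,-2]
  row3 -= 1·row0 → [0,-2,2,2]
  row2 -= 1·row1 → [0,0,1,-1]
  row3 -= -1·row1 → [0,0,0,1]
  row3 -= 0·row2 → [0,0,0,1]

L=[[1,0,0,0],[2,1,0,0],[-2,1,1,0],[1,-1,0,1]] U=[[-2,-1,0,-1],[0,2,-2,-1],[0,0,1,-1],[0,0,0,1]]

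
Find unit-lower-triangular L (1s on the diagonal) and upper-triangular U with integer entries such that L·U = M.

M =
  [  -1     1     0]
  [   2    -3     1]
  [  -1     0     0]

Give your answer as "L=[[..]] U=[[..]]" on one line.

  row1 -= -2·row0 → [0,-1,1]
  row2 -= 1·row0 → [0,-1,0]
  row2 -= 1·row1 → [0,0,-1]

L=[[1,0,0],[-2,1,0],[1,1,1]] U=[[-1,1,0],[0,-1,1],[0,0,-1]]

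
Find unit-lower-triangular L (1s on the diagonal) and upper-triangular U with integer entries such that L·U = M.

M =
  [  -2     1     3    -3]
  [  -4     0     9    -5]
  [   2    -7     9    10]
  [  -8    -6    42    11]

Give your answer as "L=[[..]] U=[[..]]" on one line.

L=[[1,0,0,0],[2,1,0,0],[-1,3,1,0],[4,5,5,1]] U=[[-2,1,3,-3],[0,-2,3,1],[0,0,3,4],[0,0,0,-2]]

  r1 -= 2·r0 → [0,-2,3,1]
  r2 -= -1·r0 → [0,-6,12,7]
  r3 -= 4·r0 → [0,-10,30,23]
  r2 -= 3·r1 → [0,0,3,4]
  r3 -= 5·r1 → [0,0,15,18]
  r3 -= 5·r2 → [0,0,0,-2]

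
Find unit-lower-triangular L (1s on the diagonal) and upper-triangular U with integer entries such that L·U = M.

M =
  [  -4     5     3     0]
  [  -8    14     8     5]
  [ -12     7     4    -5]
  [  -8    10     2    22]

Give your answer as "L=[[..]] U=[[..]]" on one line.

L=[[1,0,0,0],[2,1,0,0],[3,-2,1,0],[2,0,4,1]] U=[[-4,5,3,0],[0,4,2,5],[0,0,-1,5],[0,0,0,2]]

  r1 -= 2·r0 → [0,4,2,5]
  r2 -= 3·r0 → [0,-8,-5,-5]
  r3 -= 2·r0 → [0,0,-4,22]
  r2 -= -2·r1 → [0,0,-1,5]
  r3 -= 0·r1 → [0,0,-4,22]
  r3 -= 4·r2 → [0,0,0,2]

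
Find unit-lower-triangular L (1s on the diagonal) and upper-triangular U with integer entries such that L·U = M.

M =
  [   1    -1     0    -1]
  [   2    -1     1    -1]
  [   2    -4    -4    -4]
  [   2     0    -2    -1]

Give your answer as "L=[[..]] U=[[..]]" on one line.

L=[[1,0,0,0],[2,1,0,0],[2,-2,1,0],[2,2,2,1]] U=[[1,-1,0,-1],[0,1,1,1],[0,0,-2,0],[0,0,0,-1]]

  R1 -= 2·R0 → [0,1,1,1]
  R2 -= 2·R0 → [0,-2,-4,-2]
  R3 -= 2·R0 → [0,2,-2,1]
  R2 -= -2·R1 → [0,0,-2,0]
  R3 -= 2·R1 → [0,0,-4,-1]
  R3 -= 2·R2 → [0,0,0,-1]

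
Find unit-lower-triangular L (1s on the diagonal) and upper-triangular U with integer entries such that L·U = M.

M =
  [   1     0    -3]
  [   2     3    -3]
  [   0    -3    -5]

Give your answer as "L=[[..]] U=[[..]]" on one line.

  row1 -= 2·row0 → [0,3,3]
  row2 -= 0·row0 → [0,-3,-5]
  row2 -= -1·row1 → [0,0,-2]

L=[[1,0,0],[2,1,0],[0,-1,1]] U=[[1,0,-3],[0,3,3],[0,0,-2]]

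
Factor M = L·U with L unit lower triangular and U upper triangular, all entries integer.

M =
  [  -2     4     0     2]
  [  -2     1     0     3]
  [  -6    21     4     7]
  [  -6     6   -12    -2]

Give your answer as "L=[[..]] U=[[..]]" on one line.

L=[[1,0,0,0],[1,1,0,0],[3,-3,1,0],[3,2,-3,1]] U=[[-2,4,0,2],[0,-3,0,1],[0,0,4,4],[0,0,0,2]]

  R1 -= 1·R0 → [0,-3,0,1]
  R2 -= 3·R0 → [0,9,4,1]
  R3 -= 3·R0 → [0,-6,-12,-8]
  R2 -= -3·R1 → [0,0,4,4]
  R3 -= 2·R1 → [0,0,-12,-10]
  R3 -= -3·R2 → [0,0,0,2]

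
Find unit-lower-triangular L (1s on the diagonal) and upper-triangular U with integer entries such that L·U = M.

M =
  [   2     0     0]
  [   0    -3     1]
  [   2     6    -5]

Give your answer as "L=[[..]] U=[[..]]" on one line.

L=[[1,0,0],[0,1,0],[1,-2,1]] U=[[2,0,0],[0,-3,1],[0,0,-3]]

  r1 -= 0·r0 → [0,-3,1]
  r2 -= 1·r0 → [0,6,-5]
  r2 -= -2·r1 → [0,0,-3]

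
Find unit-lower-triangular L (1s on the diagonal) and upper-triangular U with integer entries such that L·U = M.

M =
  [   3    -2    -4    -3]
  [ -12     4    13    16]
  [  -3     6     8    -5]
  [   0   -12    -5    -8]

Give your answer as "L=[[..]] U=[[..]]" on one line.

  R1 -= -4·R0 → [0,-4,-3,4]
  R2 -= -1·R0 → [0,4,4,-8]
  R3 -= 0·R0 → [0,-12,-5,-8]
  R2 -= -1·R1 → [0,0,1,-4]
  R3 -= 3·R1 → [0,0,4,-20]
  R3 -= 4·R2 → [0,0,0,-4]

L=[[1,0,0,0],[-4,1,0,0],[-1,-1,1,0],[0,3,4,1]] U=[[3,-2,-4,-3],[0,-4,-3,4],[0,0,1,-4],[0,0,0,-4]]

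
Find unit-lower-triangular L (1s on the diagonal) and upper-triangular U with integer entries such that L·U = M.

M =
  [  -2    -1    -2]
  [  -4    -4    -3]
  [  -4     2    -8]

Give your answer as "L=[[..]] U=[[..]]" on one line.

  R1 -= 2·R0 → [0,-2,1]
  R2 -= 2·R0 → [0,4,-4]
  R2 -= -2·R1 → [0,0,-2]

L=[[1,0,0],[2,1,0],[2,-2,1]] U=[[-2,-1,-2],[0,-2,1],[0,0,-2]]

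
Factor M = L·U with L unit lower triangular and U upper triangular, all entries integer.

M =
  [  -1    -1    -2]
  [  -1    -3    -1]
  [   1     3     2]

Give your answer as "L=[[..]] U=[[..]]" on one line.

  row1 -= 1·row0 → [0,-2,1]
  row2 -= -1·row0 → [0,2,0]
  row2 -= -1·row1 → [0,0,1]

L=[[1,0,0],[1,1,0],[-1,-1,1]] U=[[-1,-1,-2],[0,-2,1],[0,0,1]]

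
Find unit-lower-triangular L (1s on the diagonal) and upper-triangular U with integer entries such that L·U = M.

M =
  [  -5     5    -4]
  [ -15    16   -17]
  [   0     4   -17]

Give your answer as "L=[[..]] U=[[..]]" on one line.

L=[[1,0,0],[3,1,0],[0,4,1]] U=[[-5,5,-4],[0,1,-5],[0,0,3]]

  R1 -= 3·R0 → [0,1,-5]
  R2 -= 0·R0 → [0,4,-17]
  R2 -= 4·R1 → [0,0,3]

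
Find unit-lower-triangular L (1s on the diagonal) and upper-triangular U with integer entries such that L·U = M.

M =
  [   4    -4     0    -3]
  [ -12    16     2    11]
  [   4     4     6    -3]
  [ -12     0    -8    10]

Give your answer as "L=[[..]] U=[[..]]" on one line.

  R1 -= -3·R0 → [0,4,2,2]
  R2 -= 1·R0 → [0,8,6,0]
  R3 -= -3·R0 → [0,-12,-8,1]
  R2 -= 2·R1 → [0,0,2,-4]
  R3 -= -3·R1 → [0,0,-2,7]
  R3 -= -1·R2 → [0,0,0,3]

L=[[1,0,0,0],[-3,1,0,0],[1,2,1,0],[-3,-3,-1,1]] U=[[4,-4,0,-3],[0,4,2,2],[0,0,2,-4],[0,0,0,3]]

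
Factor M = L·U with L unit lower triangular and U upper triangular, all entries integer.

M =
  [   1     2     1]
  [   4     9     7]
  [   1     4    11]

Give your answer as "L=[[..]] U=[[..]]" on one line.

  r1 -= 4·r0 → [0,1,3]
  r2 -= 1·r0 → [0,2,10]
  r2 -= 2·r1 → [0,0,4]

L=[[1,0,0],[4,1,0],[1,2,1]] U=[[1,2,1],[0,1,3],[0,0,4]]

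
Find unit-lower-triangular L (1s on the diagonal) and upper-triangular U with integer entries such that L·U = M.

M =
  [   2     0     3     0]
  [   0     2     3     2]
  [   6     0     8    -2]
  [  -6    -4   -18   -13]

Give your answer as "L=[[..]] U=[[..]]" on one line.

L=[[1,0,0,0],[0,1,0,0],[3,0,1,0],[-3,-2,3,1]] U=[[2,0,3,0],[0,2,3,2],[0,0,-1,-2],[0,0,0,-3]]

  row1 -= 0·row0 → [0,2,3,2]
  row2 -= 3·row0 → [0,0,-1,-2]
  row3 -= -3·row0 → [0,-4,-9,-13]
  row2 -= 0·row1 → [0,0,-1,-2]
  row3 -= -2·row1 → [0,0,-3,-9]
  row3 -= 3·row2 → [0,0,0,-3]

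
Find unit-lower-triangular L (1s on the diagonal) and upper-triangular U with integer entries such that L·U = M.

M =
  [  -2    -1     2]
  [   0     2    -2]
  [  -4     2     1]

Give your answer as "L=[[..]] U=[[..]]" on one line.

  r1 -= 0·r0 → [0,2,-2]
  r2 -= 2·r0 → [0,4,-3]
  r2 -= 2·r1 → [0,0,1]

L=[[1,0,0],[0,1,0],[2,2,1]] U=[[-2,-1,2],[0,2,-2],[0,0,1]]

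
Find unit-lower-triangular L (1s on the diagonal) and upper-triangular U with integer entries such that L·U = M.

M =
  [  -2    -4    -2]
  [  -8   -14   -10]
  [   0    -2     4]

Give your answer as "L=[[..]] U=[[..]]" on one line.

  row1 -= 4·row0 → [0,2,-2]
  row2 -= 0·row0 → [0,-2,4]
  row2 -= -1·row1 → [0,0,2]

L=[[1,0,0],[4,1,0],[0,-1,1]] U=[[-2,-4,-2],[0,2,-2],[0,0,2]]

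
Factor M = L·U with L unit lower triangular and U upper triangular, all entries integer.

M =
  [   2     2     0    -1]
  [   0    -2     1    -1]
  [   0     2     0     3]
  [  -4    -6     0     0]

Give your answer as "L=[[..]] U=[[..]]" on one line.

  r1 -= 0·r0 → [0,-2,1,-1]
  r2 -= 0·r0 → [0,2,0,3]
  r3 -= -2·r0 → [0,-2,0,-2]
  r2 -= -1·r1 → [0,0,1,2]
  r3 -= 1·r1 → [0,0,-1,-1]
  r3 -= -1·r2 → [0,0,0,1]

L=[[1,0,0,0],[0,1,0,0],[0,-1,1,0],[-2,1,-1,1]] U=[[2,2,0,-1],[0,-2,1,-1],[0,0,1,2],[0,0,0,1]]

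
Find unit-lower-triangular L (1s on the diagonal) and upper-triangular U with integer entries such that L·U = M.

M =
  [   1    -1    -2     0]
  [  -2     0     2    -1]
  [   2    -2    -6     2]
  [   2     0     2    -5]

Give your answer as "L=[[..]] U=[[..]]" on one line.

L=[[1,0,0,0],[-2,1,0,0],[2,0,1,0],[2,-1,-2,1]] U=[[1,-1,-2,0],[0,-2,-2,-1],[0,0,-2,2],[0,0,0,-2]]

  R1 -= -2·R0 → [0,-2,-2,-1]
  R2 -= 2·R0 → [0,0,-2,2]
  R3 -= 2·R0 → [0,2,6,-5]
  R2 -= 0·R1 → [0,0,-2,2]
  R3 -= -1·R1 → [0,0,4,-6]
  R3 -= -2·R2 → [0,0,0,-2]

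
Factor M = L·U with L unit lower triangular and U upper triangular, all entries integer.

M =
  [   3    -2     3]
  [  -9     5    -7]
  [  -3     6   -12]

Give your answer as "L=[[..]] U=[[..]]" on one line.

L=[[1,0,0],[-3,1,0],[-1,-4,1]] U=[[3,-2,3],[0,-1,2],[0,0,-1]]

  row1 -= -3·row0 → [0,-1,2]
  row2 -= -1·row0 → [0,4,-9]
  row2 -= -4·row1 → [0,0,-1]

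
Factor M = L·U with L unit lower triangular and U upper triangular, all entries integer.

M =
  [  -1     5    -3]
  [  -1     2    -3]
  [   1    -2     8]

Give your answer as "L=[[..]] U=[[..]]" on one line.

  R1 -= 1·R0 → [0,-3,0]
  R2 -= -1·R0 → [0,3,5]
  R2 -= -1·R1 → [0,0,5]

L=[[1,0,0],[1,1,0],[-1,-1,1]] U=[[-1,5,-3],[0,-3,0],[0,0,5]]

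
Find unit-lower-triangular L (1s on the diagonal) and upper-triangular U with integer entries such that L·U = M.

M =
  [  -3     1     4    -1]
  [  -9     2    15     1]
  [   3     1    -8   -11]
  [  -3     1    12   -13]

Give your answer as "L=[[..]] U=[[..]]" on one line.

L=[[1,0,0,0],[3,1,0,0],[-1,-2,1,0],[1,0,4,1]] U=[[-3,1,4,-1],[0,-1,3,4],[0,0,2,-4],[0,0,0,4]]

  R1 -= 3·R0 → [0,-1,3,4]
  R2 -= -1·R0 → [0,2,-4,-12]
  R3 -= 1·R0 → [0,0,8,-12]
  R2 -= -2·R1 → [0,0,2,-4]
  R3 -= 0·R1 → [0,0,8,-12]
  R3 -= 4·R2 → [0,0,0,4]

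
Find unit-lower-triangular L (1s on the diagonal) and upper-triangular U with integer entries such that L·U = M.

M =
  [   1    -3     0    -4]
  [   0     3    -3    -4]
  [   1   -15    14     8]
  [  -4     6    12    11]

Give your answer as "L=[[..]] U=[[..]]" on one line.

  r1 -= 0·r0 → [0,3,-3,-4]
  r2 -= 1·r0 → [0,-12,14,12]
  r3 -= -4·r0 → [0,-6,12,-5]
  r2 -= -4·r1 → [0,0,2,-4]
  r3 -= -2·r1 → [0,0,6,-13]
  r3 -= 3·r2 → [0,0,0,-1]

L=[[1,0,0,0],[0,1,0,0],[1,-4,1,0],[-4,-2,3,1]] U=[[1,-3,0,-4],[0,3,-3,-4],[0,0,2,-4],[0,0,0,-1]]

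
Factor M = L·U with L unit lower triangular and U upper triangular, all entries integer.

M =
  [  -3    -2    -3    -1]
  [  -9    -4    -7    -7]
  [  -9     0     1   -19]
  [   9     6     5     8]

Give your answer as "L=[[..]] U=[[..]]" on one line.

L=[[1,0,0,0],[3,1,0,0],[3,3,1,0],[-3,0,-1,1]] U=[[-3,-2,-3,-1],[0,2,2,-4],[0,0,4,-4],[0,0,0,1]]

  R1 -= 3·R0 → [0,2,2,-4]
  R2 -= 3·R0 → [0,6,10,-16]
  R3 -= -3·R0 → [0,0,-4,5]
  R2 -= 3·R1 → [0,0,4,-4]
  R3 -= 0·R1 → [0,0,-4,5]
  R3 -= -1·R2 → [0,0,0,1]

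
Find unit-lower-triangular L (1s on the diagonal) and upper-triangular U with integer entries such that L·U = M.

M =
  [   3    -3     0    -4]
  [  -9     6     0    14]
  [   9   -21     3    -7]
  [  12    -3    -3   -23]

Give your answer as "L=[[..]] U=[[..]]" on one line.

  row1 -= -3·row0 → [0,-3,0,2]
  row2 -= 3·row0 → [0,-12,3,5]
  row3 -= 4·row0 → [0,9,-3,-7]
  row2 -= 4·row1 → [0,0,3,-3]
  row3 -= -3·row1 → [0,0,-3,-1]
  row3 -= -1·row2 → [0,0,0,-4]

L=[[1,0,0,0],[-3,1,0,0],[3,4,1,0],[4,-3,-1,1]] U=[[3,-3,0,-4],[0,-3,0,2],[0,0,3,-3],[0,0,0,-4]]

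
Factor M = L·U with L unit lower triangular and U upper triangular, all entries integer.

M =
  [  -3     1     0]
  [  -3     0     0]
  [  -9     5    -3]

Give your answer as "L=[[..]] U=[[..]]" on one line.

L=[[1,0,0],[1,1,0],[3,-2,1]] U=[[-3,1,0],[0,-1,0],[0,0,-3]]

  row1 -= 1·row0 → [0,-1,0]
  row2 -= 3·row0 → [0,2,-3]
  row2 -= -2·row1 → [0,0,-3]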